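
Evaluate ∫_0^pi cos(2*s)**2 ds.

pi/2

Use the identity cos^2(2*s) = (1 + cos(4*s))/2.
An antiderivative is F(s) = s/2 + sin(4*s)/8.
Then F(pi) - F(0) = (pi/2) - (0) = pi/2.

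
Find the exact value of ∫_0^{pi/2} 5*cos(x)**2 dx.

Use the identity cos^2(x) = (1 + cos(2*x))/2.
An antiderivative is F(x) = 5*x/2 + 5*sin(2*x)/4.
Then F(pi/2) - F(0) = (5*pi/4) - (0) = 5*pi/4.

5*pi/4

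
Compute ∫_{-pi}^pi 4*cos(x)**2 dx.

Use the identity cos^2(x) = (1 + cos(2*x))/2.
An antiderivative is F(x) = 2*x + sin(2*x).
Then F(pi) - F(-pi) = (2*pi) - (-2*pi) = 4*pi.

4*pi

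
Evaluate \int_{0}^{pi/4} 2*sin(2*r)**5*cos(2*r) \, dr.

1/6

Let u = sin(2*r), so du = 2*cos(2*r) dr. When r = 0, u = 0; when r = pi/4, u = 1.
The integral becomes ∫ u**5 du from 0 to 1, with antiderivative u**6/6.
Back in r: F(r) = sin(2*r)**6/6.
Then F(pi/4) - F(0) = (1/6) - (0) = 1/6.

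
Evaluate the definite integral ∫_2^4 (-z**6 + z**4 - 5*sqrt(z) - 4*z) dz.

By the power rule, an antiderivative is F(z) = -z**7/7 + z**5/5 - 10*z**(3/2)/3 - 2*z**2.
Then F(4) - F(2) = (-230416/105) - (-696/35 - 20*sqrt(2)/3) = -228328/105 + 20*sqrt(2)/3.

-228328/105 + 20*sqrt(2)/3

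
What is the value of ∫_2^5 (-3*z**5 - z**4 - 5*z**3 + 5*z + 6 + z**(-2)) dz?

-181791/20

By the power rule, an antiderivative is F(z) = -z**6/2 - z**5/5 - 5*z**4/4 + 5*z**2/2 + 6*z - 1/z.
Then F(5) - F(2) = (-182529/20) - (-369/10) = -181791/20.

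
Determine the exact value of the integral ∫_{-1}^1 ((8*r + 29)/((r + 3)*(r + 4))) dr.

Factor the denominator: r**2 + 7*r + 12 = (r + 4)(r + 3).
Partial fractions: (8*r + 29)/((r + 3)*(r + 4)) = 3/(r + 4) + 5/(r + 3).
An antiderivative is F(r) = 5*log(r + 3) + 3*log(r + 4).
Then F(1) - F(-1) = (3*log(5) + 10*log(2)) - (3*log(3) + 5*log(2)) = -3*log(3) + 5*log(2) + 3*log(5).

-3*log(3) + 5*log(2) + 3*log(5)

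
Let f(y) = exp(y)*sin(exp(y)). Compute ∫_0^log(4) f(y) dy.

Let u = exp(y), so du = exp(y) dy. When y = 0, u = 1; when y = log(4), u = 4.
The integral becomes ∫ sin(u) du from 1 to 4, with antiderivative -cos(u).
Back in y: F(y) = -cos(exp(y)).
Then F(log(4)) - F(0) = (-cos(4)) - (-cos(1)) = cos(1) - cos(4).

cos(1) - cos(4)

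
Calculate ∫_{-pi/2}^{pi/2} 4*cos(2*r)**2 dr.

2*pi

Use the identity cos^2(2*r) = (1 + cos(4*r))/2.
An antiderivative is F(r) = 2*r + sin(4*r)/2.
Then F(pi/2) - F(-pi/2) = (pi) - (-pi) = 2*pi.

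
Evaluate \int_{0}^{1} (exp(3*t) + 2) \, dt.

An antiderivative is F(t) = exp(3*t)/3 + 2*t.
Then F(1) - F(0) = (2 + exp(3)/3) - (1/3) = 5/3 + exp(3)/3.

5/3 + exp(3)/3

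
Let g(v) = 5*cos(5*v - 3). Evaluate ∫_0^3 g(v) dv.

Let u = 5*v - 3, so du = 5 dv. When v = 0, u = -3; when v = 3, u = 12.
The integral becomes ∫ cos(u) du from -3 to 12, with antiderivative sin(u).
Back in v: F(v) = sin(5*v - 3).
Then F(3) - F(0) = (sin(12)) - (-sin(3)) = sin(12) + sin(3).

sin(12) + sin(3)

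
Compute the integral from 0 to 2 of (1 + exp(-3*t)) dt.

An antiderivative is F(t) = t - exp(-3*t)/3.
Then F(2) - F(0) = (2 - exp(-6)/3) - (-1/3) = 7/3 - exp(-6)/3.

7/3 - exp(-6)/3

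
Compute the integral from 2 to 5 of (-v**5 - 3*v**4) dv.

By the power rule, an antiderivative is F(v) = -v**6/6 - 3*v**5/5.
Then F(5) - F(2) = (-26875/6) - (-448/15) = -44493/10.

-44493/10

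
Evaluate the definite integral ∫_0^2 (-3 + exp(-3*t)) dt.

-17/3 - exp(-6)/3

An antiderivative is F(t) = -3*t - exp(-3*t)/3.
Then F(2) - F(0) = (-6 - exp(-6)/3) - (-1/3) = -17/3 - exp(-6)/3.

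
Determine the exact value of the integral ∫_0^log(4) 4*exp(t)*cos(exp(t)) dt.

Let u = exp(t), so du = exp(t) dt. When t = 0, u = 1; when t = log(4), u = 4.
The integral becomes 4·∫ cos(u) du from 1 to 4, with antiderivative 4*sin(u).
Back in t: F(t) = 4*sin(exp(t)).
Then F(log(4)) - F(0) = (4*sin(4)) - (4*sin(1)) = -4*sin(1) + 4*sin(4).

-4*sin(1) + 4*sin(4)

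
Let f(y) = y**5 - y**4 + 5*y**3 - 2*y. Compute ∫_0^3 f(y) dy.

3303/20

By the power rule, an antiderivative is F(y) = y**6/6 - y**5/5 + 5*y**4/4 - y**2.
Then F(3) - F(0) = (3303/20) - (0) = 3303/20.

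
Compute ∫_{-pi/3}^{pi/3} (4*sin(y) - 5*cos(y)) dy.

-5*sqrt(3)

An antiderivative is F(y) = -5*sin(y) - 4*cos(y).
Then F(pi/3) - F(-pi/3) = (-5*sqrt(3)/2 - 2) - (-2 + 5*sqrt(3)/2) = -5*sqrt(3).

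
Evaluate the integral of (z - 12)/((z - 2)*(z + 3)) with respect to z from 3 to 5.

-5*log(3) + 6*log(2)

Factor the denominator: z**2 + z - 6 = (z + 3)(z - 2).
Partial fractions: (z - 12)/((z - 2)*(z + 3)) = 3/(z + 3) - 2/(z - 2).
An antiderivative is F(z) = -2*log(z - 2) + 3*log(z + 3).
Then F(5) - F(3) = (-2*log(3) + 9*log(2)) - (3*log(2) + 3*log(3)) = -5*log(3) + 6*log(2).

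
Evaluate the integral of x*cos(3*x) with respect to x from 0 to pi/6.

Integrate by parts once (u = x, dv = cos(3*x) dx).
An antiderivative is F(x) = x*sin(3*x)/3 + cos(3*x)/9.
Then F(pi/6) - F(0) = (pi/18) - (1/9) = -1/9 + pi/18.

-1/9 + pi/18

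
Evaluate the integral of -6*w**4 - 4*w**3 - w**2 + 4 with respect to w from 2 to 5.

By the power rule, an antiderivative is F(w) = -6*w**5/5 - w**4 - w**3/3 + 4*w.
Then F(5) - F(2) = (-13190/3) - (-736/15) = -21738/5.

-21738/5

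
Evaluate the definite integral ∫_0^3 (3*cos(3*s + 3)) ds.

sin(12) - sin(3)

Let u = 3*s + 3, so du = 3 ds. When s = 0, u = 3; when s = 3, u = 12.
The integral becomes ∫ cos(u) du from 3 to 12, with antiderivative sin(u).
Back in s: F(s) = sin(3*s + 3).
Then F(3) - F(0) = (sin(12)) - (sin(3)) = sin(12) - sin(3).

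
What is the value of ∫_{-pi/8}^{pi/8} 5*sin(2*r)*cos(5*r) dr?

0

Use the identity sin(2*r)cos(5*r) = [sin(7*r) + sin(-3*r)]/2.
An antiderivative is F(r) = 5*cos(3*r)/6 - 5*cos(7*r)/14.
Then F(pi/8) - F(-pi/8) = (5*sqrt(2 - sqrt(2))/12 + 5*sqrt(sqrt(2) + 2)/28) - (5*sqrt(2 - sqrt(2))/12 + 5*sqrt(sqrt(2) + 2)/28) = 0.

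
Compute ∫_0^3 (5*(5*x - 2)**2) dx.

Let u = 5*x - 2, so du = 5 dx. When x = 0, u = -2; when x = 3, u = 13.
The integral becomes ∫ u**2 du from -2 to 13, with antiderivative u**3/3.
Back in x: F(x) = (5*x - 2)**3/3.
Then F(3) - F(0) = (2197/3) - (-8/3) = 735.

735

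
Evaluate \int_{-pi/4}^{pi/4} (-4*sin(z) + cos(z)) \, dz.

sqrt(2)

An antiderivative is F(z) = sin(z) + 4*cos(z).
Then F(pi/4) - F(-pi/4) = (5*sqrt(2)/2) - (3*sqrt(2)/2) = sqrt(2).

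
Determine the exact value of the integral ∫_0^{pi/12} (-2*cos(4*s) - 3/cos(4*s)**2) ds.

An antiderivative is F(s) = -sin(4*s)/2 - 3*tan(4*s)/4.
Then F(pi/12) - F(0) = (-sqrt(3)) - (0) = -sqrt(3).

-sqrt(3)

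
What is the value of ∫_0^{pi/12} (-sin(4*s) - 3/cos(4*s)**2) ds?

-3*sqrt(3)/4 - 1/8

An antiderivative is F(s) = cos(4*s)/4 - 3*tan(4*s)/4.
Then F(pi/12) - F(0) = (1/8 - 3*sqrt(3)/4) - (1/4) = -3*sqrt(3)/4 - 1/8.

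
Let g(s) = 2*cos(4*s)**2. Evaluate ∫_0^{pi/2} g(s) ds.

pi/2

Use the identity cos^2(4*s) = (1 + cos(8*s))/2.
An antiderivative is F(s) = s + sin(8*s)/8.
Then F(pi/2) - F(0) = (pi/2) - (0) = pi/2.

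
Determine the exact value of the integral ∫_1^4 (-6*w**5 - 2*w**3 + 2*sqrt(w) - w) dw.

By the power rule, an antiderivative is F(w) = -w**6 - w**4/2 + 4*w**(3/2)/3 - w**2/2.
Then F(4) - F(1) = (-12664/3) - (-2/3) = -12662/3.

-12662/3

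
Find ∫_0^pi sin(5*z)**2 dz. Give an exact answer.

Use the identity sin^2(5*z) = (1 - cos(10*z))/2.
An antiderivative is F(z) = z/2 - sin(10*z)/20.
Then F(pi) - F(0) = (pi/2) - (0) = pi/2.

pi/2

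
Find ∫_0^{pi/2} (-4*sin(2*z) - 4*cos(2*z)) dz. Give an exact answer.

An antiderivative is F(z) = -2*sin(2*z) + 2*cos(2*z).
Then F(pi/2) - F(0) = (-2) - (2) = -4.

-4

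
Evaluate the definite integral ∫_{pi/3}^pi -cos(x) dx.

sqrt(3)/2

An antiderivative is F(x) = -sin(x).
Then F(pi) - F(pi/3) = (0) - (-sqrt(3)/2) = sqrt(3)/2.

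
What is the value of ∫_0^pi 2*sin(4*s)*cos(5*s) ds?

Use the identity sin(4*s)cos(5*s) = [sin(9*s) + sin(-s)]/2.
An antiderivative is F(s) = cos(s) - cos(9*s)/9.
Then F(pi) - F(0) = (-8/9) - (8/9) = -16/9.

-16/9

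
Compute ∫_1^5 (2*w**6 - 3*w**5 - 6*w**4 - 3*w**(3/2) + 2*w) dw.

377494/35 - 30*sqrt(5)

By the power rule, an antiderivative is F(w) = 2*w**7/7 - w**6/2 - 6*w**(5/2)/5 - 6*w**5/5 + w**2.
Then F(5) - F(1) = (150975/14 - 30*sqrt(5)) - (-113/70) = 377494/35 - 30*sqrt(5).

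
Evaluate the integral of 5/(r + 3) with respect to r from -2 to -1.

log(32)

An antiderivative is F(r) = 5*log(r + 3).
Then F(-1) - F(-2) = (log(32)) - (0) = log(32).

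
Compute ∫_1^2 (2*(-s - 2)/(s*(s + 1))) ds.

Factor the denominator: s**2 + s = (s + 1)s.
Partial fractions: 2*(-s - 2)/(s*(s + 1)) = 2/(s + 1) - 4/s.
An antiderivative is F(s) = -4*log(s) + 2*log(s + 1).
Then F(2) - F(1) = (log(9/16)) - (log(4)) = log(9/64).

log(9/64)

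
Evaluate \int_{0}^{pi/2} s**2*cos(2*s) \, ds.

Integrate by parts twice (u = s^2, dv = cos(2*s) ds).
An antiderivative is F(s) = s**2*sin(2*s)/2 + s*cos(2*s)/2 - sin(2*s)/4.
Then F(pi/2) - F(0) = (-pi/4) - (0) = -pi/4.

-pi/4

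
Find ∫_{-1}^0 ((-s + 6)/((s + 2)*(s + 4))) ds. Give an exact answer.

Factor the denominator: s**2 + 6*s + 8 = (s + 4)(s + 2).
Partial fractions: (-s + 6)/((s + 2)*(s + 4)) = -5/(s + 4) + 4/(s + 2).
An antiderivative is F(s) = 4*log(s + 2) - 5*log(s + 4).
Then F(0) - F(-1) = (-log(64)) - (-5*log(3)) = -6*log(2) + 5*log(3).

-6*log(2) + 5*log(3)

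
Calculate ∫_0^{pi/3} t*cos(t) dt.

-1/2 + sqrt(3)*pi/6

Integrate by parts once (u = t, dv = cos(t) dt).
An antiderivative is F(t) = t*sin(t) + cos(t).
Then F(pi/3) - F(0) = (1/2 + sqrt(3)*pi/6) - (1) = -1/2 + sqrt(3)*pi/6.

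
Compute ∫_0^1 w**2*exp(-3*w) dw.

Integrate by parts twice (u = w^2, dv = exp(-3*w) dw).
An antiderivative is F(w) = (-9*w**2 - 6*w - 2)*exp(-3*w)/27.
Then F(1) - F(0) = (-17*exp(-3)/27) - (-2/27) = 2/27 - 17*exp(-3)/27.

2/27 - 17*exp(-3)/27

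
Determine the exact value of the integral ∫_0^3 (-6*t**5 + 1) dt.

By the power rule, an antiderivative is F(t) = -t**6 + t.
Then F(3) - F(0) = (-726) - (0) = -726.

-726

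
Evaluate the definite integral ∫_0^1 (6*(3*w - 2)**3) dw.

Let u = 3*w - 2, so du = 3 dw. When w = 0, u = -2; when w = 1, u = 1.
The integral becomes 2·∫ u**3 du from -2 to 1, with antiderivative u**4/2.
Back in w: F(w) = (3*w - 2)**4/2.
Then F(1) - F(0) = (1/2) - (8) = -15/2.

-15/2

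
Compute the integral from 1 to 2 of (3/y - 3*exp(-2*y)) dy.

An antiderivative is F(y) = 3*log(y) + 3*exp(-2*y)/2.
Then F(2) - F(1) = (3*exp(-4)/2 + 3*log(2)) - (3*exp(-2)/2) = -3*exp(-2)/2 + 3*exp(-4)/2 + 3*log(2).

-3*exp(-2)/2 + 3*exp(-4)/2 + 3*log(2)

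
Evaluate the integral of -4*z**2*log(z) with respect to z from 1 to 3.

104/9 - 36*log(3)

Integrate by parts once (u = ln z, dv = -4*z**2 dz).
An antiderivative is F(z) = -4*z**3*(3*log(z) - 1)/9.
Then F(3) - F(1) = (12 - 36*log(3)) - (4/9) = 104/9 - 36*log(3).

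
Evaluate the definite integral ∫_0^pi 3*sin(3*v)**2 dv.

Use the identity sin^2(3*v) = (1 - cos(6*v))/2.
An antiderivative is F(v) = 3*v/2 - sin(6*v)/4.
Then F(pi) - F(0) = (3*pi/2) - (0) = 3*pi/2.

3*pi/2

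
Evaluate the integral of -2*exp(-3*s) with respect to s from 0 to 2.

An antiderivative is F(s) = 2*exp(-3*s)/3.
Then F(2) - F(0) = (2*exp(-6)/3) - (2/3) = -2/3 + 2*exp(-6)/3.

-2/3 + 2*exp(-6)/3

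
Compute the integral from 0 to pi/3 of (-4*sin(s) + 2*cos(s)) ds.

An antiderivative is F(s) = 2*sin(s) + 4*cos(s).
Then F(pi/3) - F(0) = (sqrt(3) + 2) - (4) = -2 + sqrt(3).

-2 + sqrt(3)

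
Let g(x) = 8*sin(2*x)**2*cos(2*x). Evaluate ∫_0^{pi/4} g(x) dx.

4/3

Let u = sin(2*x), so du = 2*cos(2*x) dx. When x = 0, u = 0; when x = pi/4, u = 1.
The integral becomes 4·∫ u**2 du from 0 to 1, with antiderivative 4*u**3/3.
Back in x: F(x) = 4*sin(2*x)**3/3.
Then F(pi/4) - F(0) = (4/3) - (0) = 4/3.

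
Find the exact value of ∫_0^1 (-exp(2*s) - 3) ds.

-exp(2)/2 - 5/2

An antiderivative is F(s) = -exp(2*s)/2 - 3*s.
Then F(1) - F(0) = (-exp(2)/2 - 3) - (-1/2) = -exp(2)/2 - 5/2.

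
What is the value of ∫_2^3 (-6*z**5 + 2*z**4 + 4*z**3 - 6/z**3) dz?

By the power rule, an antiderivative is F(z) = -z**6 + 2*z**5/5 + z**4 + 3/z**2.
Then F(3) - F(2) = (-8257/15) - (-689/20) = -30961/60.

-30961/60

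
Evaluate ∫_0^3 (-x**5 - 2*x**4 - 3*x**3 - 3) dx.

By the power rule, an antiderivative is F(x) = -x**6/6 - 2*x**5/5 - 3*x**4/4 - 3*x.
Then F(3) - F(0) = (-5769/20) - (0) = -5769/20.

-5769/20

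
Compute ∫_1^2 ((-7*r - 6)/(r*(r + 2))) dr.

-11*log(2) + 4*log(3)

Factor the denominator: r**2 + 2*r = (r + 2)r.
Partial fractions: (-7*r - 6)/(r*(r + 2)) = -4/(r + 2) - 3/r.
An antiderivative is F(r) = -3*log(r) - 4*log(r + 2).
Then F(2) - F(1) = (-11*log(2)) - (-log(81)) = -11*log(2) + 4*log(3).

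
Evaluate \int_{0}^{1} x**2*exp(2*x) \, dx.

-1/4 + exp(2)/4

Integrate by parts twice (u = x^2, dv = exp(2*x) dx).
An antiderivative is F(x) = (2*x**2 - 2*x + 1)*exp(2*x)/4.
Then F(1) - F(0) = (exp(2)/4) - (1/4) = -1/4 + exp(2)/4.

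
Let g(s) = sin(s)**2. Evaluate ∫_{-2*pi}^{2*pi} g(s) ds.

2*pi

Use the identity sin^2(s) = (1 - cos(2*s))/2.
An antiderivative is F(s) = s/2 - sin(2*s)/4.
Then F(2*pi) - F(-2*pi) = (pi) - (-pi) = 2*pi.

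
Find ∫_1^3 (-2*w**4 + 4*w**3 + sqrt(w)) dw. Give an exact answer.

-262/15 + 2*sqrt(3)

By the power rule, an antiderivative is F(w) = -2*w**5/5 + w**4 + 2*w**(3/2)/3.
Then F(3) - F(1) = (-81/5 + 2*sqrt(3)) - (19/15) = -262/15 + 2*sqrt(3).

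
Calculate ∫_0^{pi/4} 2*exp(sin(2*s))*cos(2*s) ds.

Let u = sin(2*s), so du = 2*cos(2*s) ds. When s = 0, u = 0; when s = pi/4, u = 1.
The integral becomes ∫ exp(u) du from 0 to 1, with antiderivative exp(u).
Back in s: F(s) = exp(sin(2*s)).
Then F(pi/4) - F(0) = (E) - (1) = -1 + E.

-1 + E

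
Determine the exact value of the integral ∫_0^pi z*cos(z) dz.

Integrate by parts once (u = z, dv = cos(z) dz).
An antiderivative is F(z) = z*sin(z) + cos(z).
Then F(pi) - F(0) = (-1) - (1) = -2.

-2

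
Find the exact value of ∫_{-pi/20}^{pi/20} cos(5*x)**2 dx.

Use the identity cos^2(5*x) = (1 + cos(10*x))/2.
An antiderivative is F(x) = x/2 + sin(10*x)/20.
Then F(pi/20) - F(-pi/20) = (1/20 + pi/40) - (-pi/40 - 1/20) = 1/10 + pi/20.

1/10 + pi/20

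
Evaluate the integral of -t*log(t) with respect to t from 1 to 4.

15/4 - 16*log(2)

Integrate by parts once (u = ln t, dv = -t dt).
An antiderivative is F(t) = -t**2*(2*log(t) - 1)/4.
Then F(4) - F(1) = (4 - 16*log(2)) - (1/4) = 15/4 - 16*log(2).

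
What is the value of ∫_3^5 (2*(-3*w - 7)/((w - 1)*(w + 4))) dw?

Factor the denominator: w**2 + 3*w - 4 = (w + 4)(w - 1).
Partial fractions: 2*(-3*w - 7)/((w - 1)*(w + 4)) = -2/(w + 4) - 4/(w - 1).
An antiderivative is F(w) = -4*log(w - 1) - 2*log(w + 4).
Then F(5) - F(3) = (-8*log(2) - 4*log(3)) - (-2*log(7) - 4*log(2)) = -4*log(3) - 4*log(2) + 2*log(7).

-4*log(3) - 4*log(2) + 2*log(7)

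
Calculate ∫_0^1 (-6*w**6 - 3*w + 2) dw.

By the power rule, an antiderivative is F(w) = -6*w**7/7 - 3*w**2/2 + 2*w.
Then F(1) - F(0) = (-5/14) - (0) = -5/14.

-5/14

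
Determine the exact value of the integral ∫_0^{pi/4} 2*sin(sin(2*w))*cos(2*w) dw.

1 - cos(1)

Let u = sin(2*w), so du = 2*cos(2*w) dw. When w = 0, u = 0; when w = pi/4, u = 1.
The integral becomes ∫ sin(u) du from 0 to 1, with antiderivative -cos(u).
Back in w: F(w) = -cos(sin(2*w)).
Then F(pi/4) - F(0) = (-cos(1)) - (-1) = 1 - cos(1).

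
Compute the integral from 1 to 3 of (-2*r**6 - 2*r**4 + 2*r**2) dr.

-73924/105

By the power rule, an antiderivative is F(r) = -2*r**7/7 - 2*r**5/5 + 2*r**3/3.
Then F(3) - F(1) = (-24642/35) - (-2/105) = -73924/105.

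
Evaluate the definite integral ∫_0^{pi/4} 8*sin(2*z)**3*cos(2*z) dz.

Let u = sin(2*z), so du = 2*cos(2*z) dz. When z = 0, u = 0; when z = pi/4, u = 1.
The integral becomes 4·∫ u**3 du from 0 to 1, with antiderivative u**4.
Back in z: F(z) = sin(2*z)**4.
Then F(pi/4) - F(0) = (1) - (0) = 1.

1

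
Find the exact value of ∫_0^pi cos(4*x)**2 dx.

pi/2

Use the identity cos^2(4*x) = (1 + cos(8*x))/2.
An antiderivative is F(x) = x/2 + sin(8*x)/16.
Then F(pi) - F(0) = (pi/2) - (0) = pi/2.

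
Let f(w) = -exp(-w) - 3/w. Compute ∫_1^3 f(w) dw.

-3*log(3) - exp(-1) + exp(-3)

An antiderivative is F(w) = -3*log(w) + exp(-w).
Then F(3) - F(1) = (-3*log(3) + exp(-3)) - (exp(-1)) = -3*log(3) - exp(-1) + exp(-3).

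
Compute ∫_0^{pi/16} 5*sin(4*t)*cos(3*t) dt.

-5*cos(pi/16)/2 - 5*sin(pi/16)/14 + 20/7

Use the identity sin(4*t)cos(3*t) = [sin(7*t) + sin(t)]/2.
An antiderivative is F(t) = -5*cos(t)/2 - 5*cos(7*t)/14.
Then F(pi/16) - F(0) = (-5*cos(pi/16)/2 - 5*sin(pi/16)/14) - (-20/7) = -5*cos(pi/16)/2 - 5*sin(pi/16)/14 + 20/7.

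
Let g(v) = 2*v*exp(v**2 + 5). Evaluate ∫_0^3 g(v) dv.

Let u = v**2 + 5, so du = 2*v dv. When v = 0, u = 5; when v = 3, u = 14.
The integral becomes ∫ exp(u) du from 5 to 14, with antiderivative exp(u).
Back in v: F(v) = exp(v**2 + 5).
Then F(3) - F(0) = (exp(14)) - (exp(5)) = -exp(5) + exp(14).

-exp(5) + exp(14)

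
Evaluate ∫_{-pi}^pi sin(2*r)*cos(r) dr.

Use the identity sin(2*r)cos(r) = [sin(3*r) + sin(r)]/2.
An antiderivative is F(r) = -cos(r)/2 - cos(3*r)/6.
Then F(pi) - F(-pi) = (2/3) - (2/3) = 0.

0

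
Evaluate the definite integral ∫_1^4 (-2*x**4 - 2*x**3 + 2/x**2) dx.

By the power rule, an antiderivative is F(x) = -2*x**5/5 - x**4/2 - 2/x.
Then F(4) - F(1) = (-5381/10) - (-29/10) = -2676/5.

-2676/5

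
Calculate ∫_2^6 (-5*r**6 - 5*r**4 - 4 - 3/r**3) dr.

-4360087/21

By the power rule, an antiderivative is F(r) = -5*r**7/7 - r**5 - 4*r + 3/(2*r**2).
Then F(6) - F(2) = (-34902713/168) - (-7339/56) = -4360087/21.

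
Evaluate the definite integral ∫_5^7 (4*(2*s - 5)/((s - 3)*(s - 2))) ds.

-4*log(3) + 4*log(2) + 4*log(5)

Factor the denominator: s**2 - 5*s + 6 = (s - 2)(s - 3).
Partial fractions: 4*(2*s - 5)/((s - 3)*(s - 2)) = 4/(s - 2) + 4/(s - 3).
An antiderivative is F(s) = 4*log(s - 3) + 4*log(s - 2).
Then F(7) - F(5) = (8*log(2) + 4*log(5)) - (4*log(2) + 4*log(3)) = -4*log(3) + 4*log(2) + 4*log(5).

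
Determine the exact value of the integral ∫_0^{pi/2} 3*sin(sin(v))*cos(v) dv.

Let u = sin(v), so du = cos(v) dv. When v = 0, u = 0; when v = pi/2, u = 1.
The integral becomes 3·∫ sin(u) du from 0 to 1, with antiderivative -3*cos(u).
Back in v: F(v) = -3*cos(sin(v)).
Then F(pi/2) - F(0) = (-3*cos(1)) - (-3) = 3 - 3*cos(1).

3 - 3*cos(1)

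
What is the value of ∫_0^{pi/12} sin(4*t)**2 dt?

-sqrt(3)/32 + pi/24

Use the identity sin^2(4*t) = (1 - cos(8*t))/2.
An antiderivative is F(t) = t/2 - sin(8*t)/16.
Then F(pi/12) - F(0) = (-sqrt(3)/32 + pi/24) - (0) = -sqrt(3)/32 + pi/24.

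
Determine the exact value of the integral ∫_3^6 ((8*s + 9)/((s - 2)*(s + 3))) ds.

3*log(3) + 7*log(2)

Factor the denominator: s**2 + s - 6 = (s + 3)(s - 2).
Partial fractions: (8*s + 9)/((s - 2)*(s + 3)) = 3/(s + 3) + 5/(s - 2).
An antiderivative is F(s) = 5*log(s - 2) + 3*log(s + 3).
Then F(6) - F(3) = (6*log(3) + 10*log(2)) - (3*log(2) + 3*log(3)) = 3*log(3) + 7*log(2).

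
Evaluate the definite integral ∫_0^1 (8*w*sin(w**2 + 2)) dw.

Let u = w**2 + 2, so du = 2*w dw. When w = 0, u = 2; when w = 1, u = 3.
The integral becomes 4·∫ sin(u) du from 2 to 3, with antiderivative -4*cos(u).
Back in w: F(w) = -4*cos(w**2 + 2).
Then F(1) - F(0) = (-4*cos(3)) - (-4*cos(2)) = 4*cos(2) - 4*cos(3).

4*cos(2) - 4*cos(3)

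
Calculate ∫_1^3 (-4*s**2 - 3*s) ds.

By the power rule, an antiderivative is F(s) = -4*s**3/3 - 3*s**2/2.
Then F(3) - F(1) = (-99/2) - (-17/6) = -140/3.

-140/3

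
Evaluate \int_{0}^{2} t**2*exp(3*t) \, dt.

Integrate by parts twice (u = t^2, dv = exp(3*t) dt).
An antiderivative is F(t) = (9*t**2 - 6*t + 2)*exp(3*t)/27.
Then F(2) - F(0) = (26*exp(6)/27) - (2/27) = -2/27 + 26*exp(6)/27.

-2/27 + 26*exp(6)/27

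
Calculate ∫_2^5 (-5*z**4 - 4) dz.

By the power rule, an antiderivative is F(z) = -z**5 - 4*z.
Then F(5) - F(2) = (-3145) - (-40) = -3105.

-3105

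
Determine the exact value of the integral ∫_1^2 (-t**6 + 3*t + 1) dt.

By the power rule, an antiderivative is F(t) = -t**7/7 + 3*t**2/2 + t.
Then F(2) - F(1) = (-72/7) - (33/14) = -177/14.

-177/14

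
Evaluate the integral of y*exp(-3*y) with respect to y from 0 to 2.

(-7 + exp(6))*exp(-6)/9

Integrate by parts once (u = y, dv = exp(-3*y) dy).
An antiderivative is F(y) = (-3*y - 1)*exp(-3*y)/9.
Then F(2) - F(0) = (-7*exp(-6)/9) - (-1/9) = (-7 + exp(6))*exp(-6)/9.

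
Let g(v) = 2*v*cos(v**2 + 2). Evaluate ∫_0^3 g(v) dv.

Let u = v**2 + 2, so du = 2*v dv. When v = 0, u = 2; when v = 3, u = 11.
The integral becomes ∫ cos(u) du from 2 to 11, with antiderivative sin(u).
Back in v: F(v) = sin(v**2 + 2).
Then F(3) - F(0) = (sin(11)) - (sin(2)) = sin(11) - sin(2).

sin(11) - sin(2)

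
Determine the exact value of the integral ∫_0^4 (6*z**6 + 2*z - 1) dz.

By the power rule, an antiderivative is F(z) = 6*z**7/7 + z**2 - z.
Then F(4) - F(0) = (98388/7) - (0) = 98388/7.

98388/7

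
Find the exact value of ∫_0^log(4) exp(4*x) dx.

255/4

Let u = exp(x), so du = exp(x) dx. When x = 0, u = 1; when x = log(4), u = 4.
The integral becomes ∫ u**3 du from 1 to 4, with antiderivative u**4/4.
Back in x: F(x) = exp(4*x)/4.
Then F(log(4)) - F(0) = (64) - (1/4) = 255/4.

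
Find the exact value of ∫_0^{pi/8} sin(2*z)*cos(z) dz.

Use the identity sin(2*z)cos(z) = [sin(3*z) + sin(z)]/2.
An antiderivative is F(z) = -cos(z)/2 - cos(3*z)/6.
Then F(pi/8) - F(0) = (-sqrt(sqrt(2) + 2)/4 - sqrt(2 - sqrt(2))/12) - (-2/3) = -sqrt(sqrt(2) + 2)/4 - sqrt(2 - sqrt(2))/12 + 2/3.

-sqrt(sqrt(2) + 2)/4 - sqrt(2 - sqrt(2))/12 + 2/3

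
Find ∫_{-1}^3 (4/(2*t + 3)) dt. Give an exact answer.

An antiderivative is F(t) = 2*log(2*t + 3).
Then F(3) - F(-1) = (log(81)) - (0) = log(81).

log(81)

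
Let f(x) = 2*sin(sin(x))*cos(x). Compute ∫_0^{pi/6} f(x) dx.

Let u = sin(x), so du = cos(x) dx. When x = 0, u = 0; when x = pi/6, u = 1/2.
The integral becomes 2·∫ sin(u) du from 0 to 1/2, with antiderivative -2*cos(u).
Back in x: F(x) = -2*cos(sin(x)).
Then F(pi/6) - F(0) = (-2*cos(1/2)) - (-2) = 2 - 2*cos(1/2).

2 - 2*cos(1/2)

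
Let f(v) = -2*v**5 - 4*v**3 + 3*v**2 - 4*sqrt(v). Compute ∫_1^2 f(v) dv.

-79/3 - 16*sqrt(2)/3

By the power rule, an antiderivative is F(v) = -v**6/3 - v**4 - 8*v**(3/2)/3 + v**3.
Then F(2) - F(1) = (-88/3 - 16*sqrt(2)/3) - (-3) = -79/3 - 16*sqrt(2)/3.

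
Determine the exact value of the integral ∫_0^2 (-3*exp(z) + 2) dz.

7 - 3*exp(2)

An antiderivative is F(z) = 2*z - 3*exp(z).
Then F(2) - F(0) = (4 - 3*exp(2)) - (-3) = 7 - 3*exp(2).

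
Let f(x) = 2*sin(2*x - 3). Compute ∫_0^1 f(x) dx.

Let u = 2*x - 3, so du = 2 dx. When x = 0, u = -3; when x = 1, u = -1.
The integral becomes ∫ sin(u) du from -3 to -1, with antiderivative -cos(u).
Back in x: F(x) = -cos(2*x - 3).
Then F(1) - F(0) = (-cos(1)) - (-cos(3)) = cos(3) - cos(1).

cos(3) - cos(1)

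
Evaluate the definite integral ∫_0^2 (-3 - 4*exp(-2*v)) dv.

-8 + 2*exp(-4)

An antiderivative is F(v) = -3*v + 2*exp(-2*v).
Then F(2) - F(0) = (-6 + 2*exp(-4)) - (2) = -8 + 2*exp(-4).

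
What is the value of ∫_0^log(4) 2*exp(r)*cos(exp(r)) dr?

Let u = exp(r), so du = exp(r) dr. When r = 0, u = 1; when r = log(4), u = 4.
The integral becomes 2·∫ cos(u) du from 1 to 4, with antiderivative 2*sin(u).
Back in r: F(r) = 2*sin(exp(r)).
Then F(log(4)) - F(0) = (2*sin(4)) - (2*sin(1)) = -2*sin(1) + 2*sin(4).

-2*sin(1) + 2*sin(4)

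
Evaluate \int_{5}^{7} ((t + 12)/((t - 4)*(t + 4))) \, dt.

log(81/11)

Factor the denominator: t**2 - 16 = (t + 4)(t - 4).
Partial fractions: (t + 12)/((t - 4)*(t + 4)) = -1/(t + 4) + 2/(t - 4).
An antiderivative is F(t) = 2*log(t - 4) - log(t + 4).
Then F(7) - F(5) = (log(9/11)) - (-log(9)) = log(81/11).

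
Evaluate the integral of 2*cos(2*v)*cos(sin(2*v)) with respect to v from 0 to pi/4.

Let u = sin(2*v), so du = 2*cos(2*v) dv. When v = 0, u = 0; when v = pi/4, u = 1.
The integral becomes ∫ cos(u) du from 0 to 1, with antiderivative sin(u).
Back in v: F(v) = sin(sin(2*v)).
Then F(pi/4) - F(0) = (sin(1)) - (0) = sin(1).

sin(1)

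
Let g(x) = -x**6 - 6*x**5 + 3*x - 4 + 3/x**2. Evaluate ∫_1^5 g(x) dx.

By the power rule, an antiderivative is F(x) = -x**7/7 - x**6 + 3*x**2/2 - 4*x - 3/x.
Then F(5) - F(1) = (-1873817/70) - (-93/14) = -936676/35.

-936676/35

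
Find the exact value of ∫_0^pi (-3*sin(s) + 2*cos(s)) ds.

-6

An antiderivative is F(s) = 2*sin(s) + 3*cos(s).
Then F(pi) - F(0) = (-3) - (3) = -6.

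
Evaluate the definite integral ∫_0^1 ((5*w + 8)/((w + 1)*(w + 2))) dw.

Factor the denominator: w**2 + 3*w + 2 = (w + 2)(w + 1).
Partial fractions: (5*w + 8)/((w + 1)*(w + 2)) = 2/(w + 2) + 3/(w + 1).
An antiderivative is F(w) = 3*log(w + 1) + 2*log(w + 2).
Then F(1) - F(0) = (log(72)) - (log(4)) = log(18).

log(18)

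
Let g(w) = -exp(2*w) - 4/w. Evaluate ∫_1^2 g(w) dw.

An antiderivative is F(w) = -exp(2*w)/2 - 4*log(w).
Then F(2) - F(1) = (-exp(4)/2 - log(16)) - (-exp(2)/2) = -exp(4)/2 - log(16) + exp(2)/2.

-exp(4)/2 - log(16) + exp(2)/2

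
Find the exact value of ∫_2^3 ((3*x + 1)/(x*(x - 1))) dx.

Factor the denominator: x**2 - x = x(x - 1).
Partial fractions: (3*x + 1)/(x*(x - 1)) = -1/x + 4/(x - 1).
An antiderivative is F(x) = -log(x) + 4*log(x - 1).
Then F(3) - F(2) = (log(16/3)) - (-log(2)) = log(32/3).

log(32/3)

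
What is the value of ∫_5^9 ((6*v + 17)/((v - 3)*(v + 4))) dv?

log(13) + 3*log(3)

Factor the denominator: v**2 + v - 12 = (v + 4)(v - 3).
Partial fractions: (6*v + 17)/((v - 3)*(v + 4)) = 1/(v + 4) + 5/(v - 3).
An antiderivative is F(v) = 5*log(v - 3) + log(v + 4).
Then F(9) - F(5) = (log(13) + 5*log(2) + 5*log(3)) - (2*log(3) + 5*log(2)) = log(13) + 3*log(3).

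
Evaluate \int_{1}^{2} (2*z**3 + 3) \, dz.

By the power rule, an antiderivative is F(z) = z**4/2 + 3*z.
Then F(2) - F(1) = (14) - (7/2) = 21/2.

21/2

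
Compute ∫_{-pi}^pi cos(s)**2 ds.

pi

Use the identity cos^2(s) = (1 + cos(2*s))/2.
An antiderivative is F(s) = s/2 + sin(2*s)/4.
Then F(pi) - F(-pi) = (pi/2) - (-pi/2) = pi.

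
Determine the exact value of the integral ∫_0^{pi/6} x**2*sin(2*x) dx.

Integrate by parts twice (u = x^2, dv = sin(2*x) dx).
An antiderivative is F(x) = -x**2*cos(2*x)/2 + x*sin(2*x)/2 + cos(2*x)/4.
Then F(pi/6) - F(0) = (-pi**2/144 + 1/8 + sqrt(3)*pi/24) - (1/4) = -1/8 - pi**2/144 + sqrt(3)*pi/24.

-1/8 - pi**2/144 + sqrt(3)*pi/24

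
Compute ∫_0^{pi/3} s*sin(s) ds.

-pi/6 + sqrt(3)/2

Integrate by parts once (u = s, dv = sin(s) ds).
An antiderivative is F(s) = -s*cos(s) + sin(s).
Then F(pi/3) - F(0) = (-pi/6 + sqrt(3)/2) - (0) = -pi/6 + sqrt(3)/2.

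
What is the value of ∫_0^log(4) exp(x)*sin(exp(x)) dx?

cos(1) - cos(4)

Let u = exp(x), so du = exp(x) dx. When x = 0, u = 1; when x = log(4), u = 4.
The integral becomes ∫ sin(u) du from 1 to 4, with antiderivative -cos(u).
Back in x: F(x) = -cos(exp(x)).
Then F(log(4)) - F(0) = (-cos(4)) - (-cos(1)) = cos(1) - cos(4).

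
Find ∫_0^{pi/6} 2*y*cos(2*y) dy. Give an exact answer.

Integrate by parts once (u = y, dv = 2*cos(2*y) dy).
An antiderivative is F(y) = y*sin(2*y) + cos(2*y)/2.
Then F(pi/6) - F(0) = (1/4 + sqrt(3)*pi/12) - (1/2) = -1/4 + sqrt(3)*pi/12.

-1/4 + sqrt(3)*pi/12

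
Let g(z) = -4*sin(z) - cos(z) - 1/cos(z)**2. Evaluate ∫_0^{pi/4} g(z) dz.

An antiderivative is F(z) = -sin(z) + 4*cos(z) - tan(z).
Then F(pi/4) - F(0) = (-1 + 3*sqrt(2)/2) - (4) = -5 + 3*sqrt(2)/2.

-5 + 3*sqrt(2)/2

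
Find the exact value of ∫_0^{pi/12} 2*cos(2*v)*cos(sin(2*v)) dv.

sin(1/2)

Let u = sin(2*v), so du = 2*cos(2*v) dv. When v = 0, u = 0; when v = pi/12, u = 1/2.
The integral becomes ∫ cos(u) du from 0 to 1/2, with antiderivative sin(u).
Back in v: F(v) = sin(sin(2*v)).
Then F(pi/12) - F(0) = (sin(1/2)) - (0) = sin(1/2).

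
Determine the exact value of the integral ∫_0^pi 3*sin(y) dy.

An antiderivative is F(y) = -3*cos(y).
Then F(pi) - F(0) = (3) - (-3) = 6.

6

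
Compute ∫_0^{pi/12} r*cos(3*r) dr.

Integrate by parts once (u = r, dv = cos(3*r) dr).
An antiderivative is F(r) = r*sin(3*r)/3 + cos(3*r)/9.
Then F(pi/12) - F(0) = (sqrt(2)*(pi + 4)/72) - (1/9) = -1/9 + sqrt(2)*pi/72 + sqrt(2)/18.

-1/9 + sqrt(2)*pi/72 + sqrt(2)/18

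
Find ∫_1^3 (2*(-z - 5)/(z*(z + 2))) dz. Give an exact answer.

-8*log(3) + 3*log(5)

Factor the denominator: z**2 + 2*z = (z + 2)z.
Partial fractions: 2*(-z - 5)/(z*(z + 2)) = 3/(z + 2) - 5/z.
An antiderivative is F(z) = -5*log(z) + 3*log(z + 2).
Then F(3) - F(1) = (-5*log(3) + 3*log(5)) - (log(27)) = -8*log(3) + 3*log(5).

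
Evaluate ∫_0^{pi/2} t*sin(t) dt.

1

Integrate by parts once (u = t, dv = sin(t) dt).
An antiderivative is F(t) = -t*cos(t) + sin(t).
Then F(pi/2) - F(0) = (1) - (0) = 1.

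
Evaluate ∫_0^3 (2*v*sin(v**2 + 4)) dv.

-cos(13) + cos(4)

Let u = v**2 + 4, so du = 2*v dv. When v = 0, u = 4; when v = 3, u = 13.
The integral becomes ∫ sin(u) du from 4 to 13, with antiderivative -cos(u).
Back in v: F(v) = -cos(v**2 + 4).
Then F(3) - F(0) = (-cos(13)) - (-cos(4)) = -cos(13) + cos(4).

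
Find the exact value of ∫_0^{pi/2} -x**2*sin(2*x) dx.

Integrate by parts twice (u = x^2, dv = -sin(2*x) dx).
An antiderivative is F(x) = x**2*cos(2*x)/2 - x*sin(2*x)/2 - cos(2*x)/4.
Then F(pi/2) - F(0) = (1/4 - pi**2/8) - (-1/4) = 1/2 - pi**2/8.

1/2 - pi**2/8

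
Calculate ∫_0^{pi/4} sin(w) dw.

1 - sqrt(2)/2

An antiderivative is F(w) = -cos(w).
Then F(pi/4) - F(0) = (-sqrt(2)/2) - (-1) = 1 - sqrt(2)/2.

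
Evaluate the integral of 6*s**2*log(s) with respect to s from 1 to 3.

-52/3 + 54*log(3)

Integrate by parts once (u = ln s, dv = 6*s**2 ds).
An antiderivative is F(s) = 2*s**3*(3*log(s) - 1)/3.
Then F(3) - F(1) = (-18 + 54*log(3)) - (-2/3) = -52/3 + 54*log(3).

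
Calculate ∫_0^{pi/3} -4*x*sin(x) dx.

Integrate by parts once (u = x, dv = -4*sin(x) dx).
An antiderivative is F(x) = 4*x*cos(x) - 4*sin(x).
Then F(pi/3) - F(0) = (-2*sqrt(3) + 2*pi/3) - (0) = -2*sqrt(3) + 2*pi/3.

-2*sqrt(3) + 2*pi/3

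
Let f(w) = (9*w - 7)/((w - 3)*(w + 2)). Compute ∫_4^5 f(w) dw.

Factor the denominator: w**2 - w - 6 = (w + 2)(w - 3).
Partial fractions: (9*w - 7)/((w - 3)*(w + 2)) = 5/(w + 2) + 4/(w - 3).
An antiderivative is F(w) = 4*log(w - 3) + 5*log(w + 2).
Then F(5) - F(4) = (4*log(2) + 5*log(7)) - (5*log(2) + 5*log(3)) = -5*log(3) - log(2) + 5*log(7).

-5*log(3) - log(2) + 5*log(7)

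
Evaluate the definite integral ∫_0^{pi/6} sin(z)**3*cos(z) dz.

Let u = sin(z), so du = cos(z) dz. When z = 0, u = 0; when z = pi/6, u = 1/2.
The integral becomes ∫ u**3 du from 0 to 1/2, with antiderivative u**4/4.
Back in z: F(z) = sin(z)**4/4.
Then F(pi/6) - F(0) = (1/64) - (0) = 1/64.

1/64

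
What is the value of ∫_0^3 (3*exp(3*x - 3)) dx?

-(1 - exp(9))*exp(-3)

Let u = 3*x - 3, so du = 3 dx. When x = 0, u = -3; when x = 3, u = 6.
The integral becomes ∫ exp(u) du from -3 to 6, with antiderivative exp(u).
Back in x: F(x) = exp(3*x - 3).
Then F(3) - F(0) = (exp(6)) - (exp(-3)) = -(1 - exp(9))*exp(-3).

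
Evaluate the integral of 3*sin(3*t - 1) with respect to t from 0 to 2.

Let u = 3*t - 1, so du = 3 dt. When t = 0, u = -1; when t = 2, u = 5.
The integral becomes ∫ sin(u) du from -1 to 5, with antiderivative -cos(u).
Back in t: F(t) = -cos(3*t - 1).
Then F(2) - F(0) = (-cos(5)) - (-cos(1)) = -cos(5) + cos(1).

-cos(5) + cos(1)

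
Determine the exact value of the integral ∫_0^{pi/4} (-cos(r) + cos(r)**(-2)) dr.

1 - sqrt(2)/2

An antiderivative is F(r) = -sin(r) + tan(r).
Then F(pi/4) - F(0) = (1 - sqrt(2)/2) - (0) = 1 - sqrt(2)/2.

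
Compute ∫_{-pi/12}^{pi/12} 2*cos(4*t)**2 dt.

sqrt(3)/8 + pi/6

Use the identity cos^2(4*t) = (1 + cos(8*t))/2.
An antiderivative is F(t) = t + sin(8*t)/8.
Then F(pi/12) - F(-pi/12) = (sqrt(3)/16 + pi/12) - (-pi/12 - sqrt(3)/16) = sqrt(3)/8 + pi/6.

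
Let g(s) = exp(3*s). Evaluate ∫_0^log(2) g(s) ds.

7/3

Let u = exp(s), so du = exp(s) ds. When s = 0, u = 1; when s = log(2), u = 2.
The integral becomes ∫ u**2 du from 1 to 2, with antiderivative u**3/3.
Back in s: F(s) = exp(3*s)/3.
Then F(log(2)) - F(0) = (8/3) - (1/3) = 7/3.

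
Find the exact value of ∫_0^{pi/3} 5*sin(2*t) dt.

15/4

An antiderivative is F(t) = -5*cos(2*t)/2.
Then F(pi/3) - F(0) = (5/4) - (-5/2) = 15/4.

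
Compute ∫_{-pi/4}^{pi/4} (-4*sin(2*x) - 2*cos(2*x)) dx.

An antiderivative is F(x) = -sin(2*x) + 2*cos(2*x).
Then F(pi/4) - F(-pi/4) = (-1) - (1) = -2.

-2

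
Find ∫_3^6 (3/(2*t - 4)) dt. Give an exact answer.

log(8)

An antiderivative is F(t) = 3*log(2*t - 4)/2.
Then F(6) - F(3) = (9*log(2)/2) - (3*log(2)/2) = log(8).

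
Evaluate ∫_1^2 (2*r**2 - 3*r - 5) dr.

By the power rule, an antiderivative is F(r) = 2*r**3/3 - 3*r**2/2 - 5*r.
Then F(2) - F(1) = (-32/3) - (-35/6) = -29/6.

-29/6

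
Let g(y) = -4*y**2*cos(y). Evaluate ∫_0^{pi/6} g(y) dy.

-2*sqrt(3)*pi/3 - pi**2/18 + 4

Integrate by parts twice (u = y^2, dv = -4*cos(y) dy).
An antiderivative is F(y) = -4*y**2*sin(y) - 8*y*cos(y) + 8*sin(y).
Then F(pi/6) - F(0) = (-2*sqrt(3)*pi/3 - pi**2/18 + 4) - (0) = -2*sqrt(3)*pi/3 - pi**2/18 + 4.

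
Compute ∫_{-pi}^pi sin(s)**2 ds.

pi

Use the identity sin^2(s) = (1 - cos(2*s))/2.
An antiderivative is F(s) = s/2 - sin(2*s)/4.
Then F(pi) - F(-pi) = (pi/2) - (-pi/2) = pi.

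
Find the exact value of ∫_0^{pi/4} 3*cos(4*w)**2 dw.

Use the identity cos^2(4*w) = (1 + cos(8*w))/2.
An antiderivative is F(w) = 3*w/2 + 3*sin(8*w)/16.
Then F(pi/4) - F(0) = (3*pi/8) - (0) = 3*pi/8.

3*pi/8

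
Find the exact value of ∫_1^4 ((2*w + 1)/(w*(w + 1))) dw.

Factor the denominator: w**2 + w = (w + 1)w.
Partial fractions: (2*w + 1)/(w*(w + 1)) = 1/(w + 1) + 1/w.
An antiderivative is F(w) = log(w) + log(w + 1).
Then F(4) - F(1) = (log(20)) - (log(2)) = log(10).

log(10)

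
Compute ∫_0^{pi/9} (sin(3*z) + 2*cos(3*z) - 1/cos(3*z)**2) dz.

1/6

An antiderivative is F(z) = 2*sin(3*z)/3 - cos(3*z)/3 - tan(3*z)/3.
Then F(pi/9) - F(0) = (-1/6) - (-1/3) = 1/6.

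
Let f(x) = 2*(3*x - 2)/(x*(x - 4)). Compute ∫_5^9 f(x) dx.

Factor the denominator: x**2 - 4*x = x(x - 4).
Partial fractions: 2*(3*x - 2)/(x*(x - 4)) = 1/x + 5/(x - 4).
An antiderivative is F(x) = log(x) + 5*log(x - 4).
Then F(9) - F(5) = (2*log(3) + 5*log(5)) - (log(5)) = 2*log(3) + 4*log(5).

2*log(3) + 4*log(5)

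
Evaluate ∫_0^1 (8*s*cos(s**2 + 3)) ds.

Let u = s**2 + 3, so du = 2*s ds. When s = 0, u = 3; when s = 1, u = 4.
The integral becomes 4·∫ cos(u) du from 3 to 4, with antiderivative 4*sin(u).
Back in s: F(s) = 4*sin(s**2 + 3).
Then F(1) - F(0) = (4*sin(4)) - (4*sin(3)) = 4*sin(4) - 4*sin(3).

4*sin(4) - 4*sin(3)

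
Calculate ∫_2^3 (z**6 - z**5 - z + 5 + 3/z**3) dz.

10417/56

By the power rule, an antiderivative is F(z) = z**7/7 - z**6/6 - z**2/2 + 5*z - 3/(2*z**2).
Then F(3) - F(2) = (8453/42) - (2561/168) = 10417/56.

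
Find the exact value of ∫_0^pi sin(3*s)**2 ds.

pi/2

Use the identity sin^2(3*s) = (1 - cos(6*s))/2.
An antiderivative is F(s) = s/2 - sin(6*s)/12.
Then F(pi) - F(0) = (pi/2) - (0) = pi/2.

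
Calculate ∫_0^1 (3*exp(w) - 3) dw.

An antiderivative is F(w) = -3*w + 3*exp(w).
Then F(1) - F(0) = (-3 + 3*E) - (3) = -6 + 3*E.

-6 + 3*E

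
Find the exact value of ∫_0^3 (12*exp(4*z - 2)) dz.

Let u = 4*z - 2, so du = 4 dz. When z = 0, u = -2; when z = 3, u = 10.
The integral becomes 3·∫ exp(u) du from -2 to 10, with antiderivative 3*exp(u).
Back in z: F(z) = 3*exp(4*z - 2).
Then F(3) - F(0) = (3*exp(10)) - (3*exp(-2)) = -(3 - 3*exp(12))*exp(-2).

-(3 - 3*exp(12))*exp(-2)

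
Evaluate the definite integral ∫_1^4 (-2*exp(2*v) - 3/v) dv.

An antiderivative is F(v) = -exp(2*v) - 3*log(v).
Then F(4) - F(1) = (-exp(8) - log(64)) - (-exp(2)) = -exp(8) - log(64) + exp(2).

-exp(8) - log(64) + exp(2)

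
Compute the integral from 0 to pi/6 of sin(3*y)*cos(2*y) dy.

Use the identity sin(3*y)cos(2*y) = [sin(5*y) + sin(y)]/2.
An antiderivative is F(y) = -cos(y)/2 - cos(5*y)/10.
Then F(pi/6) - F(0) = (-sqrt(3)/5) - (-3/5) = 3/5 - sqrt(3)/5.

3/5 - sqrt(3)/5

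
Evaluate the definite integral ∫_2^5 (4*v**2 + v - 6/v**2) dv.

By the power rule, an antiderivative is F(v) = 4*v**3/3 + v**2/2 + 6/v.
Then F(5) - F(2) = (5411/30) - (47/3) = 1647/10.

1647/10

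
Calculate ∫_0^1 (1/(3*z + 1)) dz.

2*log(2)/3

An antiderivative is F(z) = log(3*z + 1)/3.
Then F(1) - F(0) = (2*log(2)/3) - (0) = 2*log(2)/3.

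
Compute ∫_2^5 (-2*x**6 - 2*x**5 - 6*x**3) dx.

-397395/14

By the power rule, an antiderivative is F(x) = -2*x**7/7 - x**6/3 - 3*x**4/2.
Then F(5) - F(2) = (-1195625/42) - (-1720/21) = -397395/14.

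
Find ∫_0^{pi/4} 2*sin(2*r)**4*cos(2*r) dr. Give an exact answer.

1/5

Let u = sin(2*r), so du = 2*cos(2*r) dr. When r = 0, u = 0; when r = pi/4, u = 1.
The integral becomes ∫ u**4 du from 0 to 1, with antiderivative u**5/5.
Back in r: F(r) = sin(2*r)**5/5.
Then F(pi/4) - F(0) = (1/5) - (0) = 1/5.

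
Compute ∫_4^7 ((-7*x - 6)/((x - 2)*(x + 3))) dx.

-7*log(5) + log(2) + 3*log(7)

Factor the denominator: x**2 + x - 6 = (x + 3)(x - 2).
Partial fractions: (-7*x - 6)/((x - 2)*(x + 3)) = -3/(x + 3) - 4/(x - 2).
An antiderivative is F(x) = -4*log(x - 2) - 3*log(x + 3).
Then F(7) - F(4) = (-7*log(5) - 3*log(2)) - (-3*log(7) - 4*log(2)) = -7*log(5) + log(2) + 3*log(7).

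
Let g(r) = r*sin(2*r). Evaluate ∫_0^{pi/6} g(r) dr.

-pi/24 + sqrt(3)/8

Integrate by parts once (u = r, dv = sin(2*r) dr).
An antiderivative is F(r) = -r*cos(2*r)/2 + sin(2*r)/4.
Then F(pi/6) - F(0) = (-pi/24 + sqrt(3)/8) - (0) = -pi/24 + sqrt(3)/8.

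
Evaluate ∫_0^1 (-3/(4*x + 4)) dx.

-3*log(2)/4

An antiderivative is F(x) = -3*log(4*x + 4)/4.
Then F(1) - F(0) = (-9*log(2)/4) - (-3*log(2)/2) = -3*log(2)/4.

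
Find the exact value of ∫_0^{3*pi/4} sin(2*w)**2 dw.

Use the identity sin^2(2*w) = (1 - cos(4*w))/2.
An antiderivative is F(w) = w/2 - sin(4*w)/8.
Then F(3*pi/4) - F(0) = (3*pi/8) - (0) = 3*pi/8.

3*pi/8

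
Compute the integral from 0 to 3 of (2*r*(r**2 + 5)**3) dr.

Let u = r**2 + 5, so du = 2*r dr. When r = 0, u = 5; when r = 3, u = 14.
The integral becomes ∫ u**3 du from 5 to 14, with antiderivative u**4/4.
Back in r: F(r) = (r**2 + 5)**4/4.
Then F(3) - F(0) = (9604) - (625/4) = 37791/4.

37791/4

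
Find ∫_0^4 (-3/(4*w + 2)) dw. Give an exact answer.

An antiderivative is F(w) = -3*log(4*w + 2)/4.
Then F(4) - F(0) = (-3*log(18)/4) - (-3*log(2)/4) = -3*log(3)/2.

-3*log(3)/2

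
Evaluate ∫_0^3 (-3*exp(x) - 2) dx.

An antiderivative is F(x) = -2*x - 3*exp(x).
Then F(3) - F(0) = (-3*exp(3) - 6) - (-3) = -3*exp(3) - 3.

-3*exp(3) - 3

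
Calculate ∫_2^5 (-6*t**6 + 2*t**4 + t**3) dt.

By the power rule, an antiderivative is F(t) = -6*t**7/7 + 2*t**5/5 + t**4/4.
Then F(5) - F(2) = (-1835625/28) - (-3252/35) = -9165117/140.

-9165117/140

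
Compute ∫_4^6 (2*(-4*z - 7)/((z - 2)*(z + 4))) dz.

Factor the denominator: z**2 + 2*z - 8 = (z + 4)(z - 2).
Partial fractions: 2*(-4*z - 7)/((z - 2)*(z + 4)) = -3/(z + 4) - 5/(z - 2).
An antiderivative is F(z) = -5*log(z - 2) - 3*log(z + 4).
Then F(6) - F(4) = (-13*log(2) - 3*log(5)) - (-14*log(2)) = -3*log(5) + log(2).

-3*log(5) + log(2)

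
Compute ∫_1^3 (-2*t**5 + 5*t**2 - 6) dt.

-634/3

By the power rule, an antiderivative is F(t) = -t**6/3 + 5*t**3/3 - 6*t.
Then F(3) - F(1) = (-216) - (-14/3) = -634/3.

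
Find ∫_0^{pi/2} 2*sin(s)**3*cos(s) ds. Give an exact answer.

Let u = sin(s), so du = cos(s) ds. When s = 0, u = 0; when s = pi/2, u = 1.
The integral becomes 2·∫ u**3 du from 0 to 1, with antiderivative u**4/2.
Back in s: F(s) = sin(s)**4/2.
Then F(pi/2) - F(0) = (1/2) - (0) = 1/2.

1/2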